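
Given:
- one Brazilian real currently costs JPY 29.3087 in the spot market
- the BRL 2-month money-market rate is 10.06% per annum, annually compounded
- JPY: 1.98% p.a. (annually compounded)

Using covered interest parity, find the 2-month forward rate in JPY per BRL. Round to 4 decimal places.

28.9386

T = 2/12 years.
Growth of 1 JPY over T: (1 + 0.0198)^(2/12) = 1.0032731.
Growth of 1 BRL over T: (1 + 0.1006)^(2/12) = 1.01610421.
Forward (JPY per BRL) = 29.3087 × 1.0032731 / 1.01610421 = 28.938597.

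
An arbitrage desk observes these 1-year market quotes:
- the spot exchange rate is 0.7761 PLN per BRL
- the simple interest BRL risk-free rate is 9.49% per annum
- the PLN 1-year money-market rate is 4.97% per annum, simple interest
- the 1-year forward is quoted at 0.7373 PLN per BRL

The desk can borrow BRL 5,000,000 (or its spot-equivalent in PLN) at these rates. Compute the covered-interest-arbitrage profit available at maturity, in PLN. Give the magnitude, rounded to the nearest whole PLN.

T = 1 year.
Invest the BRL and cover forward: 5,000,000 × 1.094900 × 0.7373 = PLN 4,036,348.85.
Convert at spot and invest in PLN: 5,000,000 × 0.7761 × 1.049700 = PLN 4,073,360.85.
The quoted forward undervalues BRL, so borrow BRL, convert to PLN at spot, deposit the PLN at 4.97%, and buy BRL forward at 0.7373 to cover the loan.
Profit = 4,073,360.85 − 4,036,348.85 = PLN 37,012.

PLN 37,012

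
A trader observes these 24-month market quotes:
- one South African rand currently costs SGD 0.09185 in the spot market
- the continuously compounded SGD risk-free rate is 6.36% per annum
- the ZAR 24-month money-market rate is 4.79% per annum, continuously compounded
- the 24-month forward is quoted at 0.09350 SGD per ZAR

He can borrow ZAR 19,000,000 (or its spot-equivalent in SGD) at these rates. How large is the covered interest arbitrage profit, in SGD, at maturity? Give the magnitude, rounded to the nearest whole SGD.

T = 2 years.
Route A — deposit ZAR, sell forward: 19,000,000 × 1.100538934 × 0.09350 = SGD 1,955,107.42.
Route B — convert at spot, deposit SGD: 19,000,000 × 0.09185 × 1.135644124 = SGD 1,981,869.34.
The quoted forward undervalues ZAR, so borrow ZAR, convert to SGD at spot, deposit the SGD at 6.36%, and buy ZAR forward at 0.09350 to cover the loan.
The gap between the two covered legs is SGD 26,762.

SGD 26,762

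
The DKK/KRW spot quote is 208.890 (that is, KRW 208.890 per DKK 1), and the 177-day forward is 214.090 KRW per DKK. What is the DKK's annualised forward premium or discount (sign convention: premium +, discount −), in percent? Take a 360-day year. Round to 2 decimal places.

T = 177/360 years.
(F − S)/S = (214.090 − 208.89)/208.89 = 0.0248935.
×(1/T) gives 5.06% p.a.

+5.06%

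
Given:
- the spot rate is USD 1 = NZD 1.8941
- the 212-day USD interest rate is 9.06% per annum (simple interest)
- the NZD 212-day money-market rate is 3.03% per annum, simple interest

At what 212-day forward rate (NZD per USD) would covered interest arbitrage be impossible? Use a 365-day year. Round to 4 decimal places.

T = 212/365 years.
NZD accumulates by 1 + 0.0303×212/365 = 1.0175989.
USD growth factor: 1 + 0.0906×212/365 = 1.0526225.
So F = 1.8941 × 1.0175989 / 1.0526225 = 1.831078 (NZD/USD).

1.8311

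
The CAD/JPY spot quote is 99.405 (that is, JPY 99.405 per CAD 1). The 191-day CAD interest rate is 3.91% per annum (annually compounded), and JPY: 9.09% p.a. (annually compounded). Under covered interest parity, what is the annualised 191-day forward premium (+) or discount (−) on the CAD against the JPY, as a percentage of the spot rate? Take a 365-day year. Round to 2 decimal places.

+4.93%

T = 191/365 years.
CIP forward (JPY per CAD) = 99.405 × 1.0465799/1.0202734 = 101.968036.
(F − S)/S ÷ T = (101.968036 − 99.405)/99.405/(191/365) = 0.049273 → 4.93%.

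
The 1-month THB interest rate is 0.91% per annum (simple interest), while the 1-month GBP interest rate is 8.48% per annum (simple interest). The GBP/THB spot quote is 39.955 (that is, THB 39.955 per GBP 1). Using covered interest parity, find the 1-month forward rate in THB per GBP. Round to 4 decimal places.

39.7047

T = 1/12 years.
THB growth factor: 1 + 0.0091×1/12 = 1.00075833.
GBP growth factor: 1 + 0.0848×1/12 = 1.00706667.
CIP: F = S · (grow THB)/(grow GBP) = 39.955 × 1.00075833/1.00706667 = 39.704719 THB per GBP.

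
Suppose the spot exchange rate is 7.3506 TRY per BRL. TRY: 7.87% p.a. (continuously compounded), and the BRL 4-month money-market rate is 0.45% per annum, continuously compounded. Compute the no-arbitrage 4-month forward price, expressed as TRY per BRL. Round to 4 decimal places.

T = 4/12 years.
Growth of 1 TRY over T: e^(0.0787×4/12) = 1.0265805.
Growth of 1 BRL over T: e^(0.0045×4/12) = 1.0015011.
Forward (TRY per BRL) = 7.3506 × 1.0265805 / 1.0015011 = 7.534672.

7.5347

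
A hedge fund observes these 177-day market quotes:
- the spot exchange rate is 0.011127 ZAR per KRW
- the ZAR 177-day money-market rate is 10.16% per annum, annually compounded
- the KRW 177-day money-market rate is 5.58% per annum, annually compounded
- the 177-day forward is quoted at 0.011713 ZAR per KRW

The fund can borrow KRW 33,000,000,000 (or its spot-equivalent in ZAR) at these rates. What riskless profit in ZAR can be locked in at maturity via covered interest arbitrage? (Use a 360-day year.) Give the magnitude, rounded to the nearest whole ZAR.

ZAR 11,904,595

T = 177/360 years.
Keep in KRW, deliver into the forward: 33,000,000,000·1.02705645161·0.011713 = ZAR 396,987,103.18.
Swap to ZAR now, deposit: 33,000,000,000·0.011127·1.04872534576 = ZAR 385,082,508.43.
The quoted forward overvalues KRW, so borrow ZAR, buy KRW at spot, deposit the KRW at 5.58%, and sell the proceeds forward at 0.011713.
Arbitrage profit = |396,987,103.18 − 385,082,508.43| = ZAR 11,904,595.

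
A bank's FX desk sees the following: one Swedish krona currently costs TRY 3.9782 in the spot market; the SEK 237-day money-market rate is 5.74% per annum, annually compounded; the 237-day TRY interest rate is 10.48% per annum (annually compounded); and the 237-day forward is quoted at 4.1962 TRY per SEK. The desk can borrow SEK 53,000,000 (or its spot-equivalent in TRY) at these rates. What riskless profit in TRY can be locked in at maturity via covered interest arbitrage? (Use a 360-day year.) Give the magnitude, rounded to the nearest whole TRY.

T = 237/360 years.
Route A — deposit SEK, sell forward: 53,000,000 × 1.0374269915 × 4.1962 = TRY 230,722,310.51.
Route B — convert at spot, deposit TRY: 53,000,000 × 3.9782 × 1.06781269511 = TRY 225,142,540.58.
The quoted forward overvalues SEK, so borrow TRY, buy SEK at spot, deposit the SEK at 5.74%, and sell the proceeds forward at 4.1962.
Profit = 230,722,310.51 − 225,142,540.58 = TRY 5,579,770.

TRY 5,579,770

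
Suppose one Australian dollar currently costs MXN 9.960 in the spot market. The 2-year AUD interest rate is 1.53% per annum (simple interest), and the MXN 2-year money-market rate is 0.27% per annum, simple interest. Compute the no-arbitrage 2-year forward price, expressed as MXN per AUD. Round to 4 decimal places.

T = 2 years.
MXN growth factor: 1 + 0.0027×2 = 1.005400.
Growth of 1 AUD over T: 1 + 0.0153×2 = 1.030600.
CIP: F = S · (grow MXN)/(grow AUD) = 9.96 × 1.005400/1.030600 = 9.716460 MXN per AUD.

9.7165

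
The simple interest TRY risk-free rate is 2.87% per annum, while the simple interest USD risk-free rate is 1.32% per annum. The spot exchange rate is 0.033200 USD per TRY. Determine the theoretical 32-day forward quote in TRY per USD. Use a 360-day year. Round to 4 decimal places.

30.1619

T = 32/360 years.
Growth of 1 USD over T: 1 + 0.0132×32/360 = 1.00117333.
TRY growth factor: 1 + 0.0287×32/360 = 1.00255111.
CIP: F = S · (grow USD)/(grow TRY) = 0.0332 × 1.00117333/1.00255111 = 0.033154374 USD per TRY.
Invert for TRY per USD: 1 / 0.033154374 = 30.1619.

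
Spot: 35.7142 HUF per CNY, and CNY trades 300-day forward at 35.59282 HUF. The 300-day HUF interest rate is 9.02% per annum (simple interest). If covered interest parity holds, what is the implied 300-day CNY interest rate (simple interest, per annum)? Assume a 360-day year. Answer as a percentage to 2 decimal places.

T = 300/360 years.
CIP gives F = S · g_HUF/g_CNY, so g_HUF/g_CNY = 35.59282/35.7142 = 0.9966014.
The HUF side grows by 1 + 0.0902×300/360 = 1.0751667.
So the CNY growth factor = 1.0788332.
(1.0788332 − 1)/T = 0.094600, i.e. 9.46%.

9.46%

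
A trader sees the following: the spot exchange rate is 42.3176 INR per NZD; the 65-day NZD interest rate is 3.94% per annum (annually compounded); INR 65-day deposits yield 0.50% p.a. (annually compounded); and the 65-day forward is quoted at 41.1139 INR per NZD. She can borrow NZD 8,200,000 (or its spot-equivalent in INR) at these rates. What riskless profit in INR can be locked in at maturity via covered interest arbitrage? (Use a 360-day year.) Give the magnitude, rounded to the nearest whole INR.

INR 7,822,451

T = 65/360 years.
Keep in NZD, deliver into the forward: 8,200,000·1.00700171914·41.1139 = INR 339,494,497.44.
Swap to INR now, deposit: 8,200,000·42.3176·1.00090093393 = INR 347,316,947.97.
The quoted forward undervalues NZD, so borrow NZD, convert to INR at spot, deposit the INR at 0.50%, and buy NZD forward at 41.1139 to cover the loan.
Arbitrage profit = |339,494,497.44 − 347,316,947.97| = INR 7,822,451.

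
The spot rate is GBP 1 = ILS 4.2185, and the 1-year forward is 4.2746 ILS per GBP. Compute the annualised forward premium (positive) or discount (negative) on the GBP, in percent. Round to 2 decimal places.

+1.33%

T = 1 year.
(F − S)/S = (4.2746 − 4.2185)/4.2185 = 0.0132986.
Per annum: 0.0132986 / 1 = 0.013299 = 1.33%.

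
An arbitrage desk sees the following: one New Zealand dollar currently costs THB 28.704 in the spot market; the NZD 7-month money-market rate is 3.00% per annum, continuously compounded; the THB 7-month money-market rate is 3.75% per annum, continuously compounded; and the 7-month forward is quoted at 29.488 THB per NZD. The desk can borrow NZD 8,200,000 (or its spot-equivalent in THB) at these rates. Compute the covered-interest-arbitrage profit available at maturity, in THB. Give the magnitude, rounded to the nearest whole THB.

THB 5,492,063

T = 7/12 years.
Invest the NZD and cover forward: 8,200,000 × 1.01765402215 × 29.488 = THB 246,070,370.80.
Convert at spot and invest in THB: 8,200,000 × 28.704 × 1.02211601198 = THB 240,578,307.66.
The quoted forward overvalues NZD, so borrow THB, buy NZD at spot, deposit the NZD at 3.00%, and sell the proceeds forward at 29.488.
The gap between the two covered legs is THB 5,492,063.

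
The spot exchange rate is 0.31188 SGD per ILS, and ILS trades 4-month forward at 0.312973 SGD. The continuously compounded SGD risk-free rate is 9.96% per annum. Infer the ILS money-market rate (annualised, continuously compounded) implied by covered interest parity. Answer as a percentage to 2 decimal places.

T = 4/12 years.
CIP gives F = S · g_SGD/g_ILS, so g_SGD/g_ILS = 0.312973/0.31188 = 1.0035046.
SGD growth factor: e^(0.0996×4/12) = 1.0337573.
That pins the ILS growth at 1.030147.
Take logs: ln 1.030147 / (4/12) = 0.089105, so 8.91%.

8.91%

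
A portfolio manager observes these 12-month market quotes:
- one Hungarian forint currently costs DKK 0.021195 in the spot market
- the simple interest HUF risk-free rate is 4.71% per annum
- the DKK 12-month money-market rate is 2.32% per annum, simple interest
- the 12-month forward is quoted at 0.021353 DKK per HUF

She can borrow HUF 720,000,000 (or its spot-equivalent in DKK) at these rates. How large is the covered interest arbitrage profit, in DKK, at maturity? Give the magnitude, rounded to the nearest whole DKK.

DKK 483,842

T = 1 year.
Route A — deposit HUF, sell forward: 720,000,000 × 1.047100 × 0.021353 = DKK 16,098,282.94.
Route B — convert at spot, deposit DKK: 720,000,000 × 0.021195 × 1.023200 = DKK 15,614,441.28.
The quoted forward overvalues HUF, so borrow DKK, buy HUF at spot, deposit the HUF at 4.71%, and sell the proceeds forward at 0.021353.
Arbitrage profit = |16,098,282.94 − 15,614,441.28| = DKK 483,842.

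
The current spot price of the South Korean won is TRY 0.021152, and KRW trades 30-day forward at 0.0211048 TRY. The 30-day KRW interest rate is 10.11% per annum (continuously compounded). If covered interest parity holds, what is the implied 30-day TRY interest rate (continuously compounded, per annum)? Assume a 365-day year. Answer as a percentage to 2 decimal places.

T = 30/365 years.
CIP gives F = S · g_TRY/g_KRW, so g_TRY/g_KRW = 0.0211048/0.021152 = 0.9977685.
The KRW side grows by e^(0.1011×30/365) = 1.0083442.
Hence g_TRY = 1.0060941.
r = ln(1.0060941)/(30/365) = 0.073920 → 7.39%.

7.39%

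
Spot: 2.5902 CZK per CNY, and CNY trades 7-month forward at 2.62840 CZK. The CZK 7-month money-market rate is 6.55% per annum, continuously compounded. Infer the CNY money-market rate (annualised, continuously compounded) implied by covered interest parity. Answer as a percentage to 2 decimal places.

4.04%

T = 7/12 years.
F/S = 2.6284/2.5902 = 1.0147479 = (growth of CZK) / (growth of CNY).
CZK growth factor: e^(0.0655×7/12) = 1.0389477.
Hence g_CNY = 1.0238481.
Take logs: ln 1.0238481 / (7/12) = 0.040403, so 4.04%.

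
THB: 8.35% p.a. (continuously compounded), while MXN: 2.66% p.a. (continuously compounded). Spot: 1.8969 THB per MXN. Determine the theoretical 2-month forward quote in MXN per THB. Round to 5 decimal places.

T = 2/12 years.
THB growth factor: e^(0.0835×2/12) = 1.014014.
MXN accumulates by e^(0.0266×2/12) = 1.0044432.
So F = 1.8969 × 1.014014 / 1.0044432 = 1.914975 (THB/MXN).
Invert for MXN per THB: 1 / 1.914975 = 0.52220.

0.52220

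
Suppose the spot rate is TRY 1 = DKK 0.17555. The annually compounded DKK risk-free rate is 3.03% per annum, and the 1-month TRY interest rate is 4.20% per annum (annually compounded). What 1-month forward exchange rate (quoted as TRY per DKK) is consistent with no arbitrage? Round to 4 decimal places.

5.7017

T = 1/12 years.
DKK growth factor: (1 + 0.0303)^(1/12) = 1.0024906.
TRY growth factor: (1 + 0.0420)^(1/12) = 1.0034344.
So F = 0.17555 × 1.0024906 / 1.0034344 = 0.1753849 (DKK/TRY).
Invert for TRY per DKK: 1 / 0.1753849 = 5.7017.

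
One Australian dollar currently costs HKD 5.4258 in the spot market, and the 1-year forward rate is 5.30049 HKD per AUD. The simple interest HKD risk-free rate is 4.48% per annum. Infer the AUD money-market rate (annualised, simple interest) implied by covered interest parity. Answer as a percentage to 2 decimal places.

6.95%

T = 1 year.
CIP gives F = S · g_HKD/g_AUD, so g_HKD/g_AUD = 5.30049/5.4258 = 0.9769048.
HKD growth factor: 1 + 0.0448×1 = 1.044800.
That pins the AUD growth at 1.0695003.
(1.0695003 − 1)/T = 0.069500, i.e. 6.95%.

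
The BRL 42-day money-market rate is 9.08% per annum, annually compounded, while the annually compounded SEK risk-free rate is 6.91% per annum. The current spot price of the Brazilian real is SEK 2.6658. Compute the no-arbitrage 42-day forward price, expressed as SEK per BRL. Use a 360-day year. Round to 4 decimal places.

T = 42/360 years.
Growth of 1 SEK over T: (1 + 0.0691)^(42/360) = 1.0078258.
BRL accumulates by (1 + 0.0908)^(42/360) = 1.0101912.
So F = 2.6658 × 1.0078258 / 1.0101912 = 2.659558 (SEK/BRL).

2.6596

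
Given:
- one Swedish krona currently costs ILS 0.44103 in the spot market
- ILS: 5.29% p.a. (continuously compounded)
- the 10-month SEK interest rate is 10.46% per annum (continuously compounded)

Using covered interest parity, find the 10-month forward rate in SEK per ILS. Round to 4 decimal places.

2.3672

T = 10/12 years.
Growth of 1 ILS over T: e^(0.0529×10/12) = 1.0450694.
SEK accumulates by e^(0.1046×10/12) = 1.0910785.
CIP: F = S · (grow ILS)/(grow SEK) = 0.44103 × 1.0450694/1.0910785 = 0.4224324 ILS per SEK.
Quoted the other way: 1/0.4224324 = 2.3672 SEK per ILS.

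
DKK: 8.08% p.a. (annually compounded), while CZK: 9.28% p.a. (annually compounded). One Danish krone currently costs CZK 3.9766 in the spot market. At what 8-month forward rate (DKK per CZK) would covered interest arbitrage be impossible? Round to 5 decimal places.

0.24963

T = 8/12 years.
CZK accumulates by (1 + 0.0928)^(8/12) = 1.0609472.
Growth of 1 DKK over T: (1 + 0.0808)^(8/12) = 1.0531661.
Forward (CZK per DKK) = 3.9766 × 1.0609472 / 1.0531661 = 4.005980.
Quoted the other way: 1/4.005980 = 0.24963 DKK per CZK.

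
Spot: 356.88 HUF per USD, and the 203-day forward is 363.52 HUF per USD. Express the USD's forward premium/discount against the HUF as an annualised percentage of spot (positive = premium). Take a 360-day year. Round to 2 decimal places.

+3.30%

T = 203/360 years.
(F − S)/S = (363.52 − 356.88)/356.88 = 0.0186057.
Annualise by dividing by T: 0.0186057 / (203/360) = 0.032995 → 3.30%.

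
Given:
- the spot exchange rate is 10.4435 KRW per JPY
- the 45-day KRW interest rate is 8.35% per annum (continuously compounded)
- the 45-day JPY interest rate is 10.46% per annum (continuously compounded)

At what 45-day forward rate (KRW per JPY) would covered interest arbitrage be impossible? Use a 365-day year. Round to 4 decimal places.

T = 45/365 years.
Growth of 1 KRW over T: e^(0.0835×45/365) = 1.01034769.
JPY accumulates by e^(0.1046×45/365) = 1.0129794.
CIP: F = S · (grow KRW)/(grow JPY) = 10.4435 × 1.01034769/1.0129794 = 10.416368 KRW per JPY.

10.4164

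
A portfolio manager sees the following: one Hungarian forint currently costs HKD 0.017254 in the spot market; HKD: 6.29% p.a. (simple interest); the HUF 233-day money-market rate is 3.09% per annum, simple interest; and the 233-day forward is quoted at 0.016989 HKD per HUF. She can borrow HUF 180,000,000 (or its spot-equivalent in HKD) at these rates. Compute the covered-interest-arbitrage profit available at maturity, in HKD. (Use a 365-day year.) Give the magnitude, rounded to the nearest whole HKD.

T = 233/365 years.
Keep in HUF, deliver into the forward: 180,000,000·1.019725205·0.016989 = HKD 3,118,340.07.
Swap to HKD now, deposit: 180,000,000·0.017254·1.040152603 = HKD 3,230,422.74.
The quoted forward undervalues HUF, so borrow HUF, convert to HKD at spot, deposit the HKD at 6.29%, and buy HUF forward at 0.016989 to cover the loan.
The gap between the two covered legs is HKD 112,083.

HKD 112,083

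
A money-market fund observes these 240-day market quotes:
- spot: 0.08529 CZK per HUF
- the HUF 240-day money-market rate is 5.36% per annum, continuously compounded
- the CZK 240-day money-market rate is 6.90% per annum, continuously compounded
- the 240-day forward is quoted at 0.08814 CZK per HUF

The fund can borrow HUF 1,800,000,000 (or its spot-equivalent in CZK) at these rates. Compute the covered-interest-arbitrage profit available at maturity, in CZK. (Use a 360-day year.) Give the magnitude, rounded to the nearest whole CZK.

CZK 3,674,713

T = 240/360 years.
Keep in HUF, deliver into the forward: 1,800,000,000·1.03637944179·0.08814 = CZK 164,423,671.20.
Swap to CZK now, deposit: 1,800,000,000·0.08529·1.04707441096 = CZK 160,748,957.72.
The quoted forward overvalues HUF, so borrow CZK, buy HUF at spot, deposit the HUF at 5.36%, and sell the proceeds forward at 0.08814.
The gap between the two covered legs is CZK 3,674,713.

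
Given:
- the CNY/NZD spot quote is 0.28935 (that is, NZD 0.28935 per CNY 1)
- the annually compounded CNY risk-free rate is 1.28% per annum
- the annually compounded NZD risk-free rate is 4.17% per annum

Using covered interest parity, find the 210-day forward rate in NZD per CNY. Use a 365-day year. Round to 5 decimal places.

0.29407

T = 210/365 years.
NZD growth factor: (1 + 0.0417)^(210/365) = 1.0237835.
CNY growth factor: (1 + 0.0128)^(210/365) = 1.0073445.
Forward (NZD per CNY) = 0.28935 × 1.0237835 / 1.0073445 = 0.2940719.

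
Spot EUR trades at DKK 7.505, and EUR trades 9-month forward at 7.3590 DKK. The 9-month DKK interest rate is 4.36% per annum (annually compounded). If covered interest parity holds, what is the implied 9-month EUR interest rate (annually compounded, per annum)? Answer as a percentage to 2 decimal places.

7.13%

T = 9/12 years.
CIP gives F = S · g_DKK/g_EUR, so g_DKK/g_EUR = 7.359/7.505 = 0.9805463.
The DKK side grows by (1 + 0.0436)^(9/12) = 1.0325249.
So the EUR growth factor = 1.0530098.
Annualise: 1.0530098^(12/9) − 1 = 0.071297 = 7.13%.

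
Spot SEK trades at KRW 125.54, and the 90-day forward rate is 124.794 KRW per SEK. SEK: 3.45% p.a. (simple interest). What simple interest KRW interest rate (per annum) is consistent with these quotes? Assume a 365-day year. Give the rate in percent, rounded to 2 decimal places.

1.02%

T = 90/365 years.
By CIP, F/S equals the KRW-to-SEK growth ratio: 124.794/125.54 = 0.9940577.
The SEK side grows by 1 + 0.0345×90/365 = 1.0085068.
Hence g_KRW = 1.002514.
(1.002514 − 1)/T = 0.010196, i.e. 1.02%.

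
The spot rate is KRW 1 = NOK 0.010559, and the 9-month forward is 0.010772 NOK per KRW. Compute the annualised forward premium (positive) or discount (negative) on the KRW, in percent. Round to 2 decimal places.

T = 9/12 years.
(F − S)/S = (0.010772 − 0.010559)/0.010559 = 0.0201724.
×(1/T) gives 2.69% p.a.

+2.69%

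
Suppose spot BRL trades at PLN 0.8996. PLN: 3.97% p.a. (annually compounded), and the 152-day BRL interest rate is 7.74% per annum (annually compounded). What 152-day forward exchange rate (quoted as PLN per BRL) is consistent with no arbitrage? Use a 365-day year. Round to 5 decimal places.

T = 152/365 years.
PLN accumulates by (1 + 0.0397)^(152/365) = 1.016345.
Growth of 1 BRL over T: (1 + 0.0774)^(152/365) = 1.0315327.
So F = 0.8996 × 1.016345 / 1.0315327 = 0.8863548 (PLN/BRL).

0.88635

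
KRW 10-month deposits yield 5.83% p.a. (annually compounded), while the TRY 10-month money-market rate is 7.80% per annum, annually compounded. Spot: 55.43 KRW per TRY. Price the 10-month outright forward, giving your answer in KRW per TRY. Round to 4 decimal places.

54.5846

T = 10/12 years.
KRW growth factor: (1 + 0.0583)^(10/12) = 1.04835249.
TRY accumulates by (1 + 0.0780)^(10/12) = 1.0645898.
Forward (KRW per TRY) = 55.43 × 1.04835249 / 1.0645898 = 54.584572.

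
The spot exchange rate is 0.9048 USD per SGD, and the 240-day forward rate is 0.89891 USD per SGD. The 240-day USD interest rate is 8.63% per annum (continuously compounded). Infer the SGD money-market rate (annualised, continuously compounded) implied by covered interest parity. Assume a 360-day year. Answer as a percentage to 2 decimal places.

9.61%

T = 240/360 years.
By CIP, F/S equals the USD-to-SGD growth ratio: 0.89891/0.9048 = 0.9934903.
USD growth factor: e^(0.0863×240/360) = 1.0592206.
So the SGD growth factor = 1.066161.
r = ln(1.066161)/(240/360) = 0.096097 → 9.61%.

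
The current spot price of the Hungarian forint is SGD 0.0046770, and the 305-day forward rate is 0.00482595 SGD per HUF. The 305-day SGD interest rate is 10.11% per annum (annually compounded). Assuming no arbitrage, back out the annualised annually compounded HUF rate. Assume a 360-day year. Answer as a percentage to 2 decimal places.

T = 305/360 years.
CIP gives F = S · g_SGD/g_HUF, so g_SGD/g_HUF = 0.00482595/0.004677 = 1.0318473.
SGD growth factor: (1 + 0.1011)^(305/360) = 1.0850171.
That pins the HUF growth at 1.0515287.
r = 1.0515287^(360/305) − 1 = 0.061099 → 6.11%.

6.11%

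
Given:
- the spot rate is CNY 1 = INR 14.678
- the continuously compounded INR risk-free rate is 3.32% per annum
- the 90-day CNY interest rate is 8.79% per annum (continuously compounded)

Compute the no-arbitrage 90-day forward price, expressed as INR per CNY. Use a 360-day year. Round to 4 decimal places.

T = 90/360 years.
INR accumulates by e^(0.0332×90/360) = 1.00833454.
Growth of 1 CNY over T: e^(0.0879×90/360) = 1.02221823.
CIP: F = S · (grow INR)/(grow CNY) = 14.678 × 1.00833454/1.02221823 = 14.478645 INR per CNY.

14.4786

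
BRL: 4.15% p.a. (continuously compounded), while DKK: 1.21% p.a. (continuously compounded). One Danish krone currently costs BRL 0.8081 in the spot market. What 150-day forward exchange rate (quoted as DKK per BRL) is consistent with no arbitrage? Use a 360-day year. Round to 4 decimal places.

T = 150/360 years.
BRL growth factor: e^(0.0415×150/360) = 1.017442.
DKK growth factor: e^(0.0121×150/360) = 1.0050544.
Forward (BRL per DKK) = 0.8081 × 1.017442 / 1.0050544 = 0.8180601.
Quoted the other way: 1/0.8180601 = 1.2224 DKK per BRL.

1.2224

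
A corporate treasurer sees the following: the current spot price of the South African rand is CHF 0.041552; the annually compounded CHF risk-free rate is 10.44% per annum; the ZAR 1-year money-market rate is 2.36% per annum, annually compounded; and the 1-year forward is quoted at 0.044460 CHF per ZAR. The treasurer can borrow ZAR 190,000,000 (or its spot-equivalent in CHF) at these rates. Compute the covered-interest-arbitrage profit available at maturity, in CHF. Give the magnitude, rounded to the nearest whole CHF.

CHF 72,347

T = 1 year.
Keep in ZAR, deliver into the forward: 190,000,000·1.023600·0.044460 = CHF 8,646,758.64.
Swap to CHF now, deposit: 190,000,000·0.041552·1.104400 = CHF 8,719,105.47.
The quoted forward undervalues ZAR, so borrow ZAR, convert to CHF at spot, deposit the CHF at 10.44%, and buy ZAR forward at 0.044460 to cover the loan.
Arbitrage profit = |8,646,758.64 − 8,719,105.47| = CHF 72,347.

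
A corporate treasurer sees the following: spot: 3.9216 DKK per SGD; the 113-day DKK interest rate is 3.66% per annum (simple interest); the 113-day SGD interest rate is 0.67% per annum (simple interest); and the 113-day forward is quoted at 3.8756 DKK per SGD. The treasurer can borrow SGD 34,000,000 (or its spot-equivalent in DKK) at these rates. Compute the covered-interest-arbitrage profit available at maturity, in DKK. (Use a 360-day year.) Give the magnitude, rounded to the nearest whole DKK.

DKK 2,818,670

T = 113/360 years.
Invest the SGD and cover forward: 34,000,000 × 1.00210305556 × 3.8756 = DKK 132,047,520.47.
Convert at spot and invest in DKK: 34,000,000 × 3.9216 × 1.01148833333 = DKK 134,866,190.03.
The quoted forward undervalues SGD, so borrow SGD, convert to DKK at spot, deposit the DKK at 3.66%, and buy SGD forward at 3.8756 to cover the loan.
The gap between the two covered legs is DKK 2,818,670.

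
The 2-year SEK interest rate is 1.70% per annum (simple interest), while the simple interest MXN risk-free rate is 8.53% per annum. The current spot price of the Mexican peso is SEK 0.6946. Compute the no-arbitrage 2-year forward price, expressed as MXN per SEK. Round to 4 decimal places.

T = 2 years.
SEK accumulates by 1 + 0.0170×2 = 1.034000.
MXN growth factor: 1 + 0.0853×2 = 1.170600.
Forward (SEK per MXN) = 0.6946 × 1.034000 / 1.170600 = 0.6135455.
Quoted the other way: 1/0.6135455 = 1.6299 MXN per SEK.

1.6299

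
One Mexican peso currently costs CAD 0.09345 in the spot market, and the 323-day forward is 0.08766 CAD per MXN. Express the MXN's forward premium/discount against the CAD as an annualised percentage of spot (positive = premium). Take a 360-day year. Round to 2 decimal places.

-6.91%

T = 323/360 years.
(F − S)/S = (0.08766 − 0.09345)/0.09345 = -0.0619583.
Annualise by dividing by T: -0.0619583 / (323/360) = -0.069056 → -6.91%.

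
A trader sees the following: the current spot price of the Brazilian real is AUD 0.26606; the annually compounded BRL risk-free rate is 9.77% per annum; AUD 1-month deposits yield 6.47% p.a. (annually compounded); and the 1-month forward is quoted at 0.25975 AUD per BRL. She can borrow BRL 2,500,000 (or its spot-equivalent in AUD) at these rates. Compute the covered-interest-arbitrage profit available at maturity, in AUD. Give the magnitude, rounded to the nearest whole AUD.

T = 1/12 years.
Invest the BRL and cover forward: 2,500,000 × 1.00779834 × 0.25975 = AUD 654,439.05.
Convert at spot and invest in AUD: 2,500,000 × 0.26606 × 1.00523809 = AUD 668,634.12.
The quoted forward undervalues BRL, so borrow BRL, convert to AUD at spot, deposit the AUD at 6.47%, and buy BRL forward at 0.25975 to cover the loan.
Profit = 668,634.12 − 654,439.05 = AUD 14,195.

AUD 14,195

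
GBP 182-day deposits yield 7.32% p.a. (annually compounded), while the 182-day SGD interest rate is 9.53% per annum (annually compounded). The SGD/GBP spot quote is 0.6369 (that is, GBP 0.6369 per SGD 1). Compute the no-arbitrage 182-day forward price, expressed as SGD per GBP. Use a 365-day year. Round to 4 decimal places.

1.5861

T = 182/365 years.
GBP growth factor: (1 + 0.0732)^(182/365) = 1.0358534.
SGD accumulates by (1 + 0.0953)^(182/365) = 1.0464353.
CIP: F = S · (grow GBP)/(grow SGD) = 0.6369 × 1.0358534/1.0464353 = 0.6304595 GBP per SGD.
Invert for SGD per GBP: 1 / 0.6304595 = 1.5861.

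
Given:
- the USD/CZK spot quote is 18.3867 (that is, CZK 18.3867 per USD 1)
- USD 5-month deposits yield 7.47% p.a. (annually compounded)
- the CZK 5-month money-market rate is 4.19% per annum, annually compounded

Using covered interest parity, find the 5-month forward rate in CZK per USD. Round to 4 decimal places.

18.1508

T = 5/12 years.
CZK growth factor: (1 + 0.0419)^(5/12) = 1.01724957.
Growth of 1 USD over T: (1 + 0.0747)^(5/12) = 1.03047238.
CIP: F = S · (grow CZK)/(grow USD) = 18.3867 × 1.01724957/1.03047238 = 18.150766 CZK per USD.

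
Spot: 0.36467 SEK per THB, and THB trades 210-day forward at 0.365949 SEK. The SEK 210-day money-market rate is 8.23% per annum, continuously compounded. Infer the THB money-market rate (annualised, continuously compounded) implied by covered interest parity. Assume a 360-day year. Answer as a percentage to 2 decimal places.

T = 210/360 years.
F/S = 0.365949/0.36467 = 1.0035073 = (growth of SEK) / (growth of THB).
SEK growth factor: e^(0.0823×210/360) = 1.0491794.
Hence g_THB = 1.0455125.
Take logs: ln 1.0455125 / (210/360) = 0.076298, so 7.63%.

7.63%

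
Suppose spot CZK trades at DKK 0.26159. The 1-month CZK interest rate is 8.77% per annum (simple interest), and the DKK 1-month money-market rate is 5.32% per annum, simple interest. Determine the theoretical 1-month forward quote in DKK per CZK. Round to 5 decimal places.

T = 1/12 years.
Growth of 1 DKK over T: 1 + 0.0532×1/12 = 1.0044333.
Growth of 1 CZK over T: 1 + 0.0877×1/12 = 1.0073083.
Forward (DKK per CZK) = 0.26159 × 1.0044333 / 1.0073083 = 0.2608434.

0.26084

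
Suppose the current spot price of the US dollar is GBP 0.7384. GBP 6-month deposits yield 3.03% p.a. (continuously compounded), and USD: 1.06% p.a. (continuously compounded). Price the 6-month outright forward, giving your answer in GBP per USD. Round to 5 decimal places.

T = 6/12 years.
Growth of 1 GBP over T: e^(0.0303×6/12) = 1.0152653.
USD accumulates by e^(0.0106×6/12) = 1.0053141.
CIP: F = S · (grow GBP)/(grow USD) = 0.7384 × 1.0152653/1.0053141 = 0.7457091 GBP per USD.

0.74571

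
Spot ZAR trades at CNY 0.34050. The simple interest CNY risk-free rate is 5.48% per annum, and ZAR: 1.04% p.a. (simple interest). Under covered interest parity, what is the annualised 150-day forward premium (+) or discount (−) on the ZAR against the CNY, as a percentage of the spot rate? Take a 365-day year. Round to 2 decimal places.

+4.42%

T = 150/365 years.
CIP forward (CNY per ZAR) = 0.3405 × 1.0225205/1.004274 = 0.34668649.
(F − S)/S ÷ T = (0.34668649 − 0.3405)/0.3405/(150/365) = 0.044211 → 4.42%.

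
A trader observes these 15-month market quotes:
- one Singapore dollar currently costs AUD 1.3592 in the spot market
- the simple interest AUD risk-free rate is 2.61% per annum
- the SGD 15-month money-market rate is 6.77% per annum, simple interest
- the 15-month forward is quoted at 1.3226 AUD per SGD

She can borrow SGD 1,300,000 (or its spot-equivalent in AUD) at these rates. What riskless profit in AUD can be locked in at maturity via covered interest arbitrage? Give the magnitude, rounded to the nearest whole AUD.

AUD 40,275

T = 15/12 years.
Invest the SGD and cover forward: 1,300,000 × 1.084625 × 1.3226 = AUD 1,864,882.53.
Convert at spot and invest in AUD: 1,300,000 × 1.3592 × 1.032625 = AUD 1,824,607.07.
The quoted forward overvalues SGD, so borrow AUD, buy SGD at spot, deposit the SGD at 6.77%, and sell the proceeds forward at 1.3226.
The gap between the two covered legs is AUD 40,275.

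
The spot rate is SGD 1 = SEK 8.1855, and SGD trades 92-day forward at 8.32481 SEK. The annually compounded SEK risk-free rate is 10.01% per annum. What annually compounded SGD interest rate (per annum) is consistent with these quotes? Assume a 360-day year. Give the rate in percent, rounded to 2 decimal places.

T = 92/360 years.
F/S = 8.32481/8.1855 = 1.0170191 = (growth of SEK) / (growth of SGD).
The SEK side grows by (1 + 0.1001)^(92/360) = 1.0246799.
So the SGD growth factor = 1.0075326.
Annualise: 1.0075326^(360/92) − 1 = 0.029800 = 2.98%.

2.98%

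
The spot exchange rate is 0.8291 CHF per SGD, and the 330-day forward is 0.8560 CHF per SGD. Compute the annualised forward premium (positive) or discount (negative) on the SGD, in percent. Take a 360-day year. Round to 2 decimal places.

T = 330/360 years.
SGD trades forward at +3.24448% vs spot over the period.
×(1/T) gives 3.54% p.a.

+3.54%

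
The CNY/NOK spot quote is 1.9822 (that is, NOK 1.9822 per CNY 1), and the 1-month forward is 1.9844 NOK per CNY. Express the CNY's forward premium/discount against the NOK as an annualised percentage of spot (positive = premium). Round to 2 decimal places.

+1.33%

T = 1/12 years.
Period premium: (1.9844 − 1.9822)/1.9822 = 0.0011099.
×(1/T) gives 1.33% p.a.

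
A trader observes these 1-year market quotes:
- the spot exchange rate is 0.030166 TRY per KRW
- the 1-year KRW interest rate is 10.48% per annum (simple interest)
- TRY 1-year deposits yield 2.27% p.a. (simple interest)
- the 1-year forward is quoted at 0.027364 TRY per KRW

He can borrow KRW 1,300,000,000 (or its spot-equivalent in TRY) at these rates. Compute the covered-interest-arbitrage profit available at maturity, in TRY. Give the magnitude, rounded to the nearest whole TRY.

TRY 804,727

T = 1 year.
Invest the KRW and cover forward: 1,300,000,000 × 1.104800 × 0.027364 = TRY 39,301,271.36.
Convert at spot and invest in TRY: 1,300,000,000 × 0.030166 × 1.022700 = TRY 40,105,998.66.
The quoted forward undervalues KRW, so borrow KRW, convert to TRY at spot, deposit the TRY at 2.27%, and buy KRW forward at 0.027364 to cover the loan.
The gap between the two covered legs is TRY 804,727.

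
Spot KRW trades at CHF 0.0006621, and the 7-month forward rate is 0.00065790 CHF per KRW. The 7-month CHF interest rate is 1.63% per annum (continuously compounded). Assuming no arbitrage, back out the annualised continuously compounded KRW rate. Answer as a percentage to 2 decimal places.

2.72%

T = 7/12 years.
By CIP, F/S equals the CHF-to-KRW growth ratio: 0.0006579/0.0006621 = 0.9936565.
CHF growth factor: e^(0.0163×7/12) = 1.0095537.
Hence g_KRW = 1.0159987.
r = ln(1.0159987)/(7/12) = 0.027209 → 2.72%.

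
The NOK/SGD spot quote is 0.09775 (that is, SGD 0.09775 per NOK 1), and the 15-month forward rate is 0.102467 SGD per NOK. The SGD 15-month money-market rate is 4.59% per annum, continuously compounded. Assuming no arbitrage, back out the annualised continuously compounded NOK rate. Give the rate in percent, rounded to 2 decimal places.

0.82%

T = 15/12 years.
F/S = 0.102467/0.09775 = 1.0482558 = (growth of SGD) / (growth of NOK).
The SGD side grows by e^(0.0459×15/12) = 1.0590529.
That pins the NOK growth at 1.0103001.
Take logs: ln 1.0103001 / (15/12) = 0.008198, so 0.82%.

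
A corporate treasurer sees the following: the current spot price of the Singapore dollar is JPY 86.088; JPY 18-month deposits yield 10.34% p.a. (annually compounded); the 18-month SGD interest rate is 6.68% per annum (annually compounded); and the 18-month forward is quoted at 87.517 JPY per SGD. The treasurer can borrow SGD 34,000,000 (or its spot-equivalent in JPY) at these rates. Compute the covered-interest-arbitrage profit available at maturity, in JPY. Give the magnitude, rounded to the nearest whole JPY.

JPY 113,852,993

T = 18/12 years.
Invest the SGD and cover forward: 34,000,000 × 1.101855161821 × 87.517 = JPY 3,278,655,978.70.
Convert at spot and invest in JPY: 34,000,000 × 86.088 × 1.159042789246 = JPY 3,392,508,971.78.
The quoted forward undervalues SGD, so borrow SGD, convert to JPY at spot, deposit the JPY at 10.34%, and buy SGD forward at 87.517 to cover the loan.
The gap between the two covered legs is JPY 113,852,993.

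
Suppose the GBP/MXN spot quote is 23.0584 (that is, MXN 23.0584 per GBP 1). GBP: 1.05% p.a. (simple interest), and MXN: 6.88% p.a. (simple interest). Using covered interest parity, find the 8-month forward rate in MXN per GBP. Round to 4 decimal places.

23.9484

T = 8/12 years.
Growth of 1 MXN over T: 1 + 0.0688×8/12 = 1.04586667.
Growth of 1 GBP over T: 1 + 0.0105×8/12 = 1.007000.
CIP: F = S · (grow MXN)/(grow GBP) = 23.0584 × 1.04586667/1.007000 = 23.948373 MXN per GBP.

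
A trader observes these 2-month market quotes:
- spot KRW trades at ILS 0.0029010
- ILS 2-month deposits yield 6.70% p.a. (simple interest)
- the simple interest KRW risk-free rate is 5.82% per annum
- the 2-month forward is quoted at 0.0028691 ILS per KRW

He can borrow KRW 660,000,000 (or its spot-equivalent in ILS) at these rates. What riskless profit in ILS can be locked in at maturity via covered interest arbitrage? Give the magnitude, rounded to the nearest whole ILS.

T = 2/12 years.
Keep in KRW, deliver into the forward: 660,000,000·1.009700·0.0028691 = ILS 1,911,973.98.
Swap to ILS now, deposit: 660,000,000·0.0029010·1.011166667 = ILS 1,936,040.37.
The quoted forward undervalues KRW, so borrow KRW, convert to ILS at spot, deposit the ILS at 6.70%, and buy KRW forward at 0.0028691 to cover the loan.
The gap between the two covered legs is ILS 24,066.

ILS 24,066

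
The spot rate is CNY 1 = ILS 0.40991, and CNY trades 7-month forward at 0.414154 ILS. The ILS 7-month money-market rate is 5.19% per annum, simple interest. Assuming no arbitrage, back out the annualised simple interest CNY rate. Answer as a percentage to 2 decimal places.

T = 7/12 years.
By CIP, F/S equals the ILS-to-CNY growth ratio: 0.414154/0.40991 = 1.0103535.
ILS growth factor: 1 + 0.0519×7/12 = 1.030275.
That pins the CNY growth at 1.0197174.
(1.0197174 − 1)/T = 0.033801, i.e. 3.38%.

3.38%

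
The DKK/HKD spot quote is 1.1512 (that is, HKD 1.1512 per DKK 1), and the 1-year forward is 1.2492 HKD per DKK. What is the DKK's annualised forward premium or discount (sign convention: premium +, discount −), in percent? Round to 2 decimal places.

T = 1 year.
(F − S)/S = (1.2492 − 1.1512)/1.1512 = 0.0851286.
×(1/T) gives 8.51% p.a.

+8.51%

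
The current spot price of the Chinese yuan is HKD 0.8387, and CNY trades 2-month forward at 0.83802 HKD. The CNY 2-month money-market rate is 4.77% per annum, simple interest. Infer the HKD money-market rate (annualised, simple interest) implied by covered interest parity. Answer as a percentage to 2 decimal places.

4.28%

T = 2/12 years.
CIP gives F = S · g_HKD/g_CNY, so g_HKD/g_CNY = 0.83802/0.8387 = 0.9991892.
CNY growth factor: 1 + 0.0477×2/12 = 1.007950.
Hence g_HKD = 1.0071328.
(1.0071328 − 1)/T = 0.042797, i.e. 4.28%.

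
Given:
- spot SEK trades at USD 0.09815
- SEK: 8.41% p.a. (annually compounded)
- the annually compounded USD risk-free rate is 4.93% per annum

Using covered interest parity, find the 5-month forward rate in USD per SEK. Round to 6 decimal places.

0.096825

T = 5/12 years.
USD accumulates by (1 + 0.0493)^(5/12) = 1.0202537.
SEK growth factor: (1 + 0.0841)^(5/12) = 1.0342183.
CIP: F = S · (grow USD)/(grow SEK) = 0.09815 × 1.0202537/1.0342183 = 0.09682472 USD per SEK.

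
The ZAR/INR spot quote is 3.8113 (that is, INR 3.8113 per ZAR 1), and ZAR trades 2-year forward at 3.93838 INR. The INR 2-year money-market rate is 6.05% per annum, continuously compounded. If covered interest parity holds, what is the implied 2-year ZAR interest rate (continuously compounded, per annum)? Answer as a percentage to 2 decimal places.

T = 2 years.
By CIP, F/S equals the INR-to-ZAR growth ratio: 3.93838/3.8113 = 1.0333430.
INR growth factor: e^(0.0605×2) = 1.1286249.
Hence g_ZAR = 1.0922074.
Take logs: ln 1.0922074 / 2 = 0.044100, so 4.41%.

4.41%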